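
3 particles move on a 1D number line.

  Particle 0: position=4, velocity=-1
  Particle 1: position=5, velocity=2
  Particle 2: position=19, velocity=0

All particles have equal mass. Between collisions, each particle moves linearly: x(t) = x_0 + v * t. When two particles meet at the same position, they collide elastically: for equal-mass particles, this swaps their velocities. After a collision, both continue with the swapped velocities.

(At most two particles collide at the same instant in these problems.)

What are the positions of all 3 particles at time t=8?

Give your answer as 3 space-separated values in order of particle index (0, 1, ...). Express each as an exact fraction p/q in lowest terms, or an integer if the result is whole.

Answer: -4 19 21

Derivation:
Collision at t=7: particles 1 and 2 swap velocities; positions: p0=-3 p1=19 p2=19; velocities now: v0=-1 v1=0 v2=2
Advance to t=8 (no further collisions before then); velocities: v0=-1 v1=0 v2=2; positions = -4 19 21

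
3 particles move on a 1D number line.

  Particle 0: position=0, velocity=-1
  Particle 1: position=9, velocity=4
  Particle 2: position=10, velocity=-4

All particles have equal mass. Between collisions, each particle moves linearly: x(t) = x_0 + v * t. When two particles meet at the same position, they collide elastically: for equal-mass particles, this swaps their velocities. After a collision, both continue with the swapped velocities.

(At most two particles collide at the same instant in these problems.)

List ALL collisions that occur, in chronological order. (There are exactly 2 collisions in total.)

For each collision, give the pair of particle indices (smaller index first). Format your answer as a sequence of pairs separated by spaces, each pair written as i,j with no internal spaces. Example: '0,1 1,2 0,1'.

Answer: 1,2 0,1

Derivation:
Collision at t=1/8: particles 1 and 2 swap velocities; positions: p0=-1/8 p1=19/2 p2=19/2; velocities now: v0=-1 v1=-4 v2=4
Collision at t=10/3: particles 0 and 1 swap velocities; positions: p0=-10/3 p1=-10/3 p2=67/3; velocities now: v0=-4 v1=-1 v2=4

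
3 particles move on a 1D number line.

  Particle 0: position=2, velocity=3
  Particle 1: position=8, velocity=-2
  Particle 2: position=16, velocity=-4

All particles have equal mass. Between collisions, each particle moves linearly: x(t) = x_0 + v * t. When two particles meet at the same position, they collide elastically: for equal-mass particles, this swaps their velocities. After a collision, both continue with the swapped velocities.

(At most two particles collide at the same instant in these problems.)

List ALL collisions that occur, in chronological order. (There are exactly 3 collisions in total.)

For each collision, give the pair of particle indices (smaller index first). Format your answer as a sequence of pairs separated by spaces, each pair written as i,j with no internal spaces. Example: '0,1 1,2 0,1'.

Collision at t=6/5: particles 0 and 1 swap velocities; positions: p0=28/5 p1=28/5 p2=56/5; velocities now: v0=-2 v1=3 v2=-4
Collision at t=2: particles 1 and 2 swap velocities; positions: p0=4 p1=8 p2=8; velocities now: v0=-2 v1=-4 v2=3
Collision at t=4: particles 0 and 1 swap velocities; positions: p0=0 p1=0 p2=14; velocities now: v0=-4 v1=-2 v2=3

Answer: 0,1 1,2 0,1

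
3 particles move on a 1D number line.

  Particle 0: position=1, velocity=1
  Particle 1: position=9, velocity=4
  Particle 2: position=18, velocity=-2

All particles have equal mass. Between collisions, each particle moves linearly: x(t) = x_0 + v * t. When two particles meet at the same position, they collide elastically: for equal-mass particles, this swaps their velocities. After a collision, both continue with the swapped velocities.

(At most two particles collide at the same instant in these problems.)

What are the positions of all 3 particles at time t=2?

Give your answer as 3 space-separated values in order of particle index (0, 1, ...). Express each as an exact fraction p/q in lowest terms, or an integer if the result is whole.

Answer: 3 14 17

Derivation:
Collision at t=3/2: particles 1 and 2 swap velocities; positions: p0=5/2 p1=15 p2=15; velocities now: v0=1 v1=-2 v2=4
Advance to t=2 (no further collisions before then); velocities: v0=1 v1=-2 v2=4; positions = 3 14 17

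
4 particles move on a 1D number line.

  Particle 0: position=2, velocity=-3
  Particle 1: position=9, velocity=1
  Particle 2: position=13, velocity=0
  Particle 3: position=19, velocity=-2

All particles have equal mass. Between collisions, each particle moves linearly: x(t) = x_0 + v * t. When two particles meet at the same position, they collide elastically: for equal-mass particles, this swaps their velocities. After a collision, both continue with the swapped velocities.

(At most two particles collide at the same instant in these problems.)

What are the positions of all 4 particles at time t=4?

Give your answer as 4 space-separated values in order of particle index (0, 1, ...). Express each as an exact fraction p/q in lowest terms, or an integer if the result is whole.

Collision at t=3: particles 2 and 3 swap velocities; positions: p0=-7 p1=12 p2=13 p3=13; velocities now: v0=-3 v1=1 v2=-2 v3=0
Collision at t=10/3: particles 1 and 2 swap velocities; positions: p0=-8 p1=37/3 p2=37/3 p3=13; velocities now: v0=-3 v1=-2 v2=1 v3=0
Collision at t=4: particles 2 and 3 swap velocities; positions: p0=-10 p1=11 p2=13 p3=13; velocities now: v0=-3 v1=-2 v2=0 v3=1
Advance to t=4 (no further collisions before then); velocities: v0=-3 v1=-2 v2=0 v3=1; positions = -10 11 13 13

Answer: -10 11 13 13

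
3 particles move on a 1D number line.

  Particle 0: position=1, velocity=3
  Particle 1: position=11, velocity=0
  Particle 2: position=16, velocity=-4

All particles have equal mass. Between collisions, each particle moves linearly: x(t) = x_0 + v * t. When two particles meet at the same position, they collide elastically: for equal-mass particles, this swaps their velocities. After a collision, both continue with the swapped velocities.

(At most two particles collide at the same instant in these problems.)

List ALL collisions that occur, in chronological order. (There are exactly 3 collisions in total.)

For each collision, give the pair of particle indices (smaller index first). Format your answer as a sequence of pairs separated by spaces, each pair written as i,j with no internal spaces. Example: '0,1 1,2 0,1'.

Answer: 1,2 0,1 1,2

Derivation:
Collision at t=5/4: particles 1 and 2 swap velocities; positions: p0=19/4 p1=11 p2=11; velocities now: v0=3 v1=-4 v2=0
Collision at t=15/7: particles 0 and 1 swap velocities; positions: p0=52/7 p1=52/7 p2=11; velocities now: v0=-4 v1=3 v2=0
Collision at t=10/3: particles 1 and 2 swap velocities; positions: p0=8/3 p1=11 p2=11; velocities now: v0=-4 v1=0 v2=3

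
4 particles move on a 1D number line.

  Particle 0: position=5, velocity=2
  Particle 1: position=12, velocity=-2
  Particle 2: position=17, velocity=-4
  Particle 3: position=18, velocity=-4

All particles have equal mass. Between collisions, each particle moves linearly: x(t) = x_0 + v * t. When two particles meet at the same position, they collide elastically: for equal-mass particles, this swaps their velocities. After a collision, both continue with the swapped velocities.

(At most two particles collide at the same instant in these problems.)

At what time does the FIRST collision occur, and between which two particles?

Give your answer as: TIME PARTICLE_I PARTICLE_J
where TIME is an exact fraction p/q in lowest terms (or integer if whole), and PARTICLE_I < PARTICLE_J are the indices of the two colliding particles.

Pair (0,1): pos 5,12 vel 2,-2 -> gap=7, closing at 4/unit, collide at t=7/4
Pair (1,2): pos 12,17 vel -2,-4 -> gap=5, closing at 2/unit, collide at t=5/2
Pair (2,3): pos 17,18 vel -4,-4 -> not approaching (rel speed 0 <= 0)
Earliest collision: t=7/4 between 0 and 1

Answer: 7/4 0 1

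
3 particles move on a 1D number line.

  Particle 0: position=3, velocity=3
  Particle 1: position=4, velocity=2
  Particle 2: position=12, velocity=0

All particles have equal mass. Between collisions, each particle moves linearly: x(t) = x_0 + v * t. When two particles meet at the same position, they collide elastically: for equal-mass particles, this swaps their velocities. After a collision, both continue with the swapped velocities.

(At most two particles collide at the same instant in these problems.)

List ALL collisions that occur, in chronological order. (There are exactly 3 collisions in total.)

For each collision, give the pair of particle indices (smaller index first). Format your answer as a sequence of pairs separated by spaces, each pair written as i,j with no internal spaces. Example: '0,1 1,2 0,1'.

Answer: 0,1 1,2 0,1

Derivation:
Collision at t=1: particles 0 and 1 swap velocities; positions: p0=6 p1=6 p2=12; velocities now: v0=2 v1=3 v2=0
Collision at t=3: particles 1 and 2 swap velocities; positions: p0=10 p1=12 p2=12; velocities now: v0=2 v1=0 v2=3
Collision at t=4: particles 0 and 1 swap velocities; positions: p0=12 p1=12 p2=15; velocities now: v0=0 v1=2 v2=3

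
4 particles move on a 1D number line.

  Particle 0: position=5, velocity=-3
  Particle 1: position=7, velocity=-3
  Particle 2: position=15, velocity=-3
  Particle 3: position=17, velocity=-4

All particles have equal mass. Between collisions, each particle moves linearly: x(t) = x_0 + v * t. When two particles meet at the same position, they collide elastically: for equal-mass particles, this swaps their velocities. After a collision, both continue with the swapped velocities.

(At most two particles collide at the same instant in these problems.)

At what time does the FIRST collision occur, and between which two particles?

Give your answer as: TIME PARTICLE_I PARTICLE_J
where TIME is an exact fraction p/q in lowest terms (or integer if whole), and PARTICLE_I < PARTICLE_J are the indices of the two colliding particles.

Pair (0,1): pos 5,7 vel -3,-3 -> not approaching (rel speed 0 <= 0)
Pair (1,2): pos 7,15 vel -3,-3 -> not approaching (rel speed 0 <= 0)
Pair (2,3): pos 15,17 vel -3,-4 -> gap=2, closing at 1/unit, collide at t=2
Earliest collision: t=2 between 2 and 3

Answer: 2 2 3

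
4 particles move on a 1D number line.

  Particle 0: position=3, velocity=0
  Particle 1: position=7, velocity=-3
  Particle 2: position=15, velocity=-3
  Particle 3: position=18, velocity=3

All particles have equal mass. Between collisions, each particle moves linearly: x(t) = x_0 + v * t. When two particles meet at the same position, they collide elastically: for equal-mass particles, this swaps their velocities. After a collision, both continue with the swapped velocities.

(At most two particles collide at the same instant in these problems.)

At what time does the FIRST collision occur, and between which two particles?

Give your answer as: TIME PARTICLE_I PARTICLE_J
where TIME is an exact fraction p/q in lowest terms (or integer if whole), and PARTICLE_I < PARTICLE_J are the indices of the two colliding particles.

Answer: 4/3 0 1

Derivation:
Pair (0,1): pos 3,7 vel 0,-3 -> gap=4, closing at 3/unit, collide at t=4/3
Pair (1,2): pos 7,15 vel -3,-3 -> not approaching (rel speed 0 <= 0)
Pair (2,3): pos 15,18 vel -3,3 -> not approaching (rel speed -6 <= 0)
Earliest collision: t=4/3 between 0 and 1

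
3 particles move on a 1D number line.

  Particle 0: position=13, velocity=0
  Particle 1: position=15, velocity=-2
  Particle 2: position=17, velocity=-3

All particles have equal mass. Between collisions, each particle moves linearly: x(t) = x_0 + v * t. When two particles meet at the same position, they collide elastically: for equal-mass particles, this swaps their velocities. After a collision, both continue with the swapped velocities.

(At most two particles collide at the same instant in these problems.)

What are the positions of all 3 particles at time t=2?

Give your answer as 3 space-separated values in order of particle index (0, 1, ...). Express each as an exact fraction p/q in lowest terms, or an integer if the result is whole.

Answer: 11 11 13

Derivation:
Collision at t=1: particles 0 and 1 swap velocities; positions: p0=13 p1=13 p2=14; velocities now: v0=-2 v1=0 v2=-3
Collision at t=4/3: particles 1 and 2 swap velocities; positions: p0=37/3 p1=13 p2=13; velocities now: v0=-2 v1=-3 v2=0
Collision at t=2: particles 0 and 1 swap velocities; positions: p0=11 p1=11 p2=13; velocities now: v0=-3 v1=-2 v2=0
Advance to t=2 (no further collisions before then); velocities: v0=-3 v1=-2 v2=0; positions = 11 11 13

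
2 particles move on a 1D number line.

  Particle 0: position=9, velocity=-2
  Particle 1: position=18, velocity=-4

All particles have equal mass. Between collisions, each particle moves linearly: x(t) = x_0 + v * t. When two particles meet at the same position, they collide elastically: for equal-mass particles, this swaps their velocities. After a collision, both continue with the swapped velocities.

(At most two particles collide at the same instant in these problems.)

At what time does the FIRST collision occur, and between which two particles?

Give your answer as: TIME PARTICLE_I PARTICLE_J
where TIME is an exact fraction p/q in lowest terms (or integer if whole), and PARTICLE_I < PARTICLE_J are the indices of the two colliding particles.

Pair (0,1): pos 9,18 vel -2,-4 -> gap=9, closing at 2/unit, collide at t=9/2
Earliest collision: t=9/2 between 0 and 1

Answer: 9/2 0 1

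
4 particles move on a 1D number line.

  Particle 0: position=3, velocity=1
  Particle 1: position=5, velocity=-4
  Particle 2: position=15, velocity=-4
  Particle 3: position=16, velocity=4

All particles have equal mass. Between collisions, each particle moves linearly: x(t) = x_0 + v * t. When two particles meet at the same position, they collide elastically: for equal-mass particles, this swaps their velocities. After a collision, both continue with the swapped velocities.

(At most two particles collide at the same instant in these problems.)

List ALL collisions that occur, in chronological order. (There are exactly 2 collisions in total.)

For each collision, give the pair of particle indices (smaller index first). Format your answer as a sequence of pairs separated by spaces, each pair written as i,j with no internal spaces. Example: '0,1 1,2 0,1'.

Answer: 0,1 1,2

Derivation:
Collision at t=2/5: particles 0 and 1 swap velocities; positions: p0=17/5 p1=17/5 p2=67/5 p3=88/5; velocities now: v0=-4 v1=1 v2=-4 v3=4
Collision at t=12/5: particles 1 and 2 swap velocities; positions: p0=-23/5 p1=27/5 p2=27/5 p3=128/5; velocities now: v0=-4 v1=-4 v2=1 v3=4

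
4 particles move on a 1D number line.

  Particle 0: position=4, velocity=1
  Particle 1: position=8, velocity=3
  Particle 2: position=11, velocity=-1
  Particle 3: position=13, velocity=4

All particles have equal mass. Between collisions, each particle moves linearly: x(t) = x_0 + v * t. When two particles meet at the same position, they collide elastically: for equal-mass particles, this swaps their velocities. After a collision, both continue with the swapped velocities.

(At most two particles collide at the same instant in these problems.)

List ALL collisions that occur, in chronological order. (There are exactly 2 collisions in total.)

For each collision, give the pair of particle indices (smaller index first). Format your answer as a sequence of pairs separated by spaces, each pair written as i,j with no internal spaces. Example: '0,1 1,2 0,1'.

Collision at t=3/4: particles 1 and 2 swap velocities; positions: p0=19/4 p1=41/4 p2=41/4 p3=16; velocities now: v0=1 v1=-1 v2=3 v3=4
Collision at t=7/2: particles 0 and 1 swap velocities; positions: p0=15/2 p1=15/2 p2=37/2 p3=27; velocities now: v0=-1 v1=1 v2=3 v3=4

Answer: 1,2 0,1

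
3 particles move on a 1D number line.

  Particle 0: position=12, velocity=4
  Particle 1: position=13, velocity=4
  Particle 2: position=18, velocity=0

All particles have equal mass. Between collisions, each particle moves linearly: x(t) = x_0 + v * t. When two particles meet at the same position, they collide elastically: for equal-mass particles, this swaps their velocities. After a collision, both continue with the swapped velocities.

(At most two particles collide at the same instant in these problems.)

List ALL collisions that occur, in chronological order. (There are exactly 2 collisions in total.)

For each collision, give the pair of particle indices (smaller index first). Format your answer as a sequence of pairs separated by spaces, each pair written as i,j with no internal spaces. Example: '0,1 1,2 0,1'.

Collision at t=5/4: particles 1 and 2 swap velocities; positions: p0=17 p1=18 p2=18; velocities now: v0=4 v1=0 v2=4
Collision at t=3/2: particles 0 and 1 swap velocities; positions: p0=18 p1=18 p2=19; velocities now: v0=0 v1=4 v2=4

Answer: 1,2 0,1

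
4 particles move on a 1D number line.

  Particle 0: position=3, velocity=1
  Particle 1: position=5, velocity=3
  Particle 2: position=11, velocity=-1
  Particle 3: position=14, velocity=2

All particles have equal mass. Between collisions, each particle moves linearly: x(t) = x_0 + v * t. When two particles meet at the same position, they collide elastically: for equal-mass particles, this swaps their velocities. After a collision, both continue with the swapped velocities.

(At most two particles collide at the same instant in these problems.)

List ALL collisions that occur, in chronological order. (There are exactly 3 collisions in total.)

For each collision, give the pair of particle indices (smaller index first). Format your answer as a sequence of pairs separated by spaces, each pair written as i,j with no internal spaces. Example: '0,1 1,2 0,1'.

Collision at t=3/2: particles 1 and 2 swap velocities; positions: p0=9/2 p1=19/2 p2=19/2 p3=17; velocities now: v0=1 v1=-1 v2=3 v3=2
Collision at t=4: particles 0 and 1 swap velocities; positions: p0=7 p1=7 p2=17 p3=22; velocities now: v0=-1 v1=1 v2=3 v3=2
Collision at t=9: particles 2 and 3 swap velocities; positions: p0=2 p1=12 p2=32 p3=32; velocities now: v0=-1 v1=1 v2=2 v3=3

Answer: 1,2 0,1 2,3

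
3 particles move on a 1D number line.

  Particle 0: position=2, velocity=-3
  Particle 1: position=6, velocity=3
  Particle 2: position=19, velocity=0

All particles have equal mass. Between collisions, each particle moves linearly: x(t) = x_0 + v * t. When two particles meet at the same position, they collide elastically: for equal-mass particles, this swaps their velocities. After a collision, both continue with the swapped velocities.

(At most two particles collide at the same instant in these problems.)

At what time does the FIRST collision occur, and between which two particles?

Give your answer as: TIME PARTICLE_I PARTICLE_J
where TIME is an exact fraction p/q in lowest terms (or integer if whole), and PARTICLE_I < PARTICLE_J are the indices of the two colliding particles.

Pair (0,1): pos 2,6 vel -3,3 -> not approaching (rel speed -6 <= 0)
Pair (1,2): pos 6,19 vel 3,0 -> gap=13, closing at 3/unit, collide at t=13/3
Earliest collision: t=13/3 between 1 and 2

Answer: 13/3 1 2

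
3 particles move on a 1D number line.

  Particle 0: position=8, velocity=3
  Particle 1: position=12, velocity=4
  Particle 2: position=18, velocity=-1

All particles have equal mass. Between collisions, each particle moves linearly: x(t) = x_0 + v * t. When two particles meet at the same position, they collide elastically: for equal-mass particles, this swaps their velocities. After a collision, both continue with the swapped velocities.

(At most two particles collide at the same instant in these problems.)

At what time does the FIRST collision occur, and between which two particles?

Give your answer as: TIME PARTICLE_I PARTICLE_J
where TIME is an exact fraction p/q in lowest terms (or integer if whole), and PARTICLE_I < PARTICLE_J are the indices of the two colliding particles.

Answer: 6/5 1 2

Derivation:
Pair (0,1): pos 8,12 vel 3,4 -> not approaching (rel speed -1 <= 0)
Pair (1,2): pos 12,18 vel 4,-1 -> gap=6, closing at 5/unit, collide at t=6/5
Earliest collision: t=6/5 between 1 and 2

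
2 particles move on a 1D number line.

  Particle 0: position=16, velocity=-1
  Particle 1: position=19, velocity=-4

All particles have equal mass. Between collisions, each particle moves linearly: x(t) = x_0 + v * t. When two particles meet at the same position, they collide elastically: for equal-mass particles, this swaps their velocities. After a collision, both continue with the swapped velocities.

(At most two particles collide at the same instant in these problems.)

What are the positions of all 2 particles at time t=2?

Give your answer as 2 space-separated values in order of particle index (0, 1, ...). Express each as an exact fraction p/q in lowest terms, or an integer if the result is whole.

Collision at t=1: particles 0 and 1 swap velocities; positions: p0=15 p1=15; velocities now: v0=-4 v1=-1
Advance to t=2 (no further collisions before then); velocities: v0=-4 v1=-1; positions = 11 14

Answer: 11 14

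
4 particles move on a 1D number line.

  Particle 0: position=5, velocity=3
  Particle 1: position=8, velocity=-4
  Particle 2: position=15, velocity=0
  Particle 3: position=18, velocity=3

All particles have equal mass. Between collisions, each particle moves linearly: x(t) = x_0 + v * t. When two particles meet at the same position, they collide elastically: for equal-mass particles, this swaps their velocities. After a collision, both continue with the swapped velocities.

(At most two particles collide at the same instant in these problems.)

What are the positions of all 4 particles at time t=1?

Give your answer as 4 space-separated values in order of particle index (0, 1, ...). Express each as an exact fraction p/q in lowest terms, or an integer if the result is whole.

Answer: 4 8 15 21

Derivation:
Collision at t=3/7: particles 0 and 1 swap velocities; positions: p0=44/7 p1=44/7 p2=15 p3=135/7; velocities now: v0=-4 v1=3 v2=0 v3=3
Advance to t=1 (no further collisions before then); velocities: v0=-4 v1=3 v2=0 v3=3; positions = 4 8 15 21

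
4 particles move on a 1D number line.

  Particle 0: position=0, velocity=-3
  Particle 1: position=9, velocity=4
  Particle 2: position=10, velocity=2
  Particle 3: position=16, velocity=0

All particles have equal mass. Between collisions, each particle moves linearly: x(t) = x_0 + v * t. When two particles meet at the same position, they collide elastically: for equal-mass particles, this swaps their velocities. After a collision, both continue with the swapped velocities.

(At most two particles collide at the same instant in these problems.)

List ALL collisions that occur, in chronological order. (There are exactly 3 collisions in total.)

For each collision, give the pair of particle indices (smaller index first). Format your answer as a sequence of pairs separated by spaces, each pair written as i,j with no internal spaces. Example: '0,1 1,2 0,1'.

Answer: 1,2 2,3 1,2

Derivation:
Collision at t=1/2: particles 1 and 2 swap velocities; positions: p0=-3/2 p1=11 p2=11 p3=16; velocities now: v0=-3 v1=2 v2=4 v3=0
Collision at t=7/4: particles 2 and 3 swap velocities; positions: p0=-21/4 p1=27/2 p2=16 p3=16; velocities now: v0=-3 v1=2 v2=0 v3=4
Collision at t=3: particles 1 and 2 swap velocities; positions: p0=-9 p1=16 p2=16 p3=21; velocities now: v0=-3 v1=0 v2=2 v3=4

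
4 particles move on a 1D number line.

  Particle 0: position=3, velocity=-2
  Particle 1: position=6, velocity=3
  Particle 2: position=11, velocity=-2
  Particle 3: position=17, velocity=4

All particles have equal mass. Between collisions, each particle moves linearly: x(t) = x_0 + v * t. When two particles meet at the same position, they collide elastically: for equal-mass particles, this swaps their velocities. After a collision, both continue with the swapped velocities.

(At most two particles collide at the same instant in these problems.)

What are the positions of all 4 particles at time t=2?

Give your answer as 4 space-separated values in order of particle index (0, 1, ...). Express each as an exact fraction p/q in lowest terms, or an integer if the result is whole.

Answer: -1 7 12 25

Derivation:
Collision at t=1: particles 1 and 2 swap velocities; positions: p0=1 p1=9 p2=9 p3=21; velocities now: v0=-2 v1=-2 v2=3 v3=4
Advance to t=2 (no further collisions before then); velocities: v0=-2 v1=-2 v2=3 v3=4; positions = -1 7 12 25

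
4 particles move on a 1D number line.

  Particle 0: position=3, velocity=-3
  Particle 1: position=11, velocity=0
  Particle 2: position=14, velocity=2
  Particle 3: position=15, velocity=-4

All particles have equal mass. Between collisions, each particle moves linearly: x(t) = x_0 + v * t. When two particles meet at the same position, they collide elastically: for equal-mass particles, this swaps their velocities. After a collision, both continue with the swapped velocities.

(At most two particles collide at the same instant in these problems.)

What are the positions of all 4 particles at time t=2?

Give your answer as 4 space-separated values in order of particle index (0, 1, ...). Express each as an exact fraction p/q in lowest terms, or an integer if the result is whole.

Collision at t=1/6: particles 2 and 3 swap velocities; positions: p0=5/2 p1=11 p2=43/3 p3=43/3; velocities now: v0=-3 v1=0 v2=-4 v3=2
Collision at t=1: particles 1 and 2 swap velocities; positions: p0=0 p1=11 p2=11 p3=16; velocities now: v0=-3 v1=-4 v2=0 v3=2
Advance to t=2 (no further collisions before then); velocities: v0=-3 v1=-4 v2=0 v3=2; positions = -3 7 11 18

Answer: -3 7 11 18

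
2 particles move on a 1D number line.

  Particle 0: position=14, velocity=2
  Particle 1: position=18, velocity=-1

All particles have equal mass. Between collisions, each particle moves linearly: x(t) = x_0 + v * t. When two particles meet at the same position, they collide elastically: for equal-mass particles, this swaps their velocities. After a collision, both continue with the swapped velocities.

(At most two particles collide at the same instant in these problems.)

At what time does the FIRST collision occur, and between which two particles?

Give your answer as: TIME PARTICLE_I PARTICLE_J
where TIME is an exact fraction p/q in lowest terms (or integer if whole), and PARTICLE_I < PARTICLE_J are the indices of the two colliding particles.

Pair (0,1): pos 14,18 vel 2,-1 -> gap=4, closing at 3/unit, collide at t=4/3
Earliest collision: t=4/3 between 0 and 1

Answer: 4/3 0 1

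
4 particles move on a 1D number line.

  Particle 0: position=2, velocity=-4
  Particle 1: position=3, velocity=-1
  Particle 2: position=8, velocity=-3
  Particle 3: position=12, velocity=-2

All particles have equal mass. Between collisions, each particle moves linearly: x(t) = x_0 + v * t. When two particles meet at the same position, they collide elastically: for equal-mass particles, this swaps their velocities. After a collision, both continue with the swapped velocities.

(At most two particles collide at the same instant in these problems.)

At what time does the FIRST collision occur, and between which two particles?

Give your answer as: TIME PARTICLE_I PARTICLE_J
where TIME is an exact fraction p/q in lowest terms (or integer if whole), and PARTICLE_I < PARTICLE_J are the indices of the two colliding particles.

Pair (0,1): pos 2,3 vel -4,-1 -> not approaching (rel speed -3 <= 0)
Pair (1,2): pos 3,8 vel -1,-3 -> gap=5, closing at 2/unit, collide at t=5/2
Pair (2,3): pos 8,12 vel -3,-2 -> not approaching (rel speed -1 <= 0)
Earliest collision: t=5/2 between 1 and 2

Answer: 5/2 1 2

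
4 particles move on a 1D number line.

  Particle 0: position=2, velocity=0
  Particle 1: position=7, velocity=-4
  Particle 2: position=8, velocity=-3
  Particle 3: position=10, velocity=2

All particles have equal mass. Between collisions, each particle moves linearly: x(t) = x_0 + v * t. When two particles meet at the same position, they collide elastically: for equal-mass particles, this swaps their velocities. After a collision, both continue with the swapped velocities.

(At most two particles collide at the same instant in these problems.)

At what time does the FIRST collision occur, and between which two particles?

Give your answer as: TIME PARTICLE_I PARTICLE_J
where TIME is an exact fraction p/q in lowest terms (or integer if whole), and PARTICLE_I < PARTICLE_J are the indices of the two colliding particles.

Pair (0,1): pos 2,7 vel 0,-4 -> gap=5, closing at 4/unit, collide at t=5/4
Pair (1,2): pos 7,8 vel -4,-3 -> not approaching (rel speed -1 <= 0)
Pair (2,3): pos 8,10 vel -3,2 -> not approaching (rel speed -5 <= 0)
Earliest collision: t=5/4 between 0 and 1

Answer: 5/4 0 1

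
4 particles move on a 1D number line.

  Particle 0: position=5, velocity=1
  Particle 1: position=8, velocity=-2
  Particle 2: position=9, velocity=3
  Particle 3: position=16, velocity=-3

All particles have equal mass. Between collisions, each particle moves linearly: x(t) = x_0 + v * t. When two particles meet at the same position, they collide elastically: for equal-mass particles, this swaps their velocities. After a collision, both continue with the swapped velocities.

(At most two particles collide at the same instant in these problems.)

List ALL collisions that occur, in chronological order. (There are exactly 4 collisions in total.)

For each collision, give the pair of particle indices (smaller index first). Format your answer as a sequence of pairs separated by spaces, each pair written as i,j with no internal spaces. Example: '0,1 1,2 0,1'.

Answer: 0,1 2,3 1,2 0,1

Derivation:
Collision at t=1: particles 0 and 1 swap velocities; positions: p0=6 p1=6 p2=12 p3=13; velocities now: v0=-2 v1=1 v2=3 v3=-3
Collision at t=7/6: particles 2 and 3 swap velocities; positions: p0=17/3 p1=37/6 p2=25/2 p3=25/2; velocities now: v0=-2 v1=1 v2=-3 v3=3
Collision at t=11/4: particles 1 and 2 swap velocities; positions: p0=5/2 p1=31/4 p2=31/4 p3=69/4; velocities now: v0=-2 v1=-3 v2=1 v3=3
Collision at t=8: particles 0 and 1 swap velocities; positions: p0=-8 p1=-8 p2=13 p3=33; velocities now: v0=-3 v1=-2 v2=1 v3=3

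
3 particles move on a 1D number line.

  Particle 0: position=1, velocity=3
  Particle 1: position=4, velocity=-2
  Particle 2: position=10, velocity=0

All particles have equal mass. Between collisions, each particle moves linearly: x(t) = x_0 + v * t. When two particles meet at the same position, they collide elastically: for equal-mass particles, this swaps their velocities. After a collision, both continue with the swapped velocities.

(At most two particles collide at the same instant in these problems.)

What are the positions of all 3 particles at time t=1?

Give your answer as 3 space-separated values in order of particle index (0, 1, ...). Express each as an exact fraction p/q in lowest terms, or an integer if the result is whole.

Collision at t=3/5: particles 0 and 1 swap velocities; positions: p0=14/5 p1=14/5 p2=10; velocities now: v0=-2 v1=3 v2=0
Advance to t=1 (no further collisions before then); velocities: v0=-2 v1=3 v2=0; positions = 2 4 10

Answer: 2 4 10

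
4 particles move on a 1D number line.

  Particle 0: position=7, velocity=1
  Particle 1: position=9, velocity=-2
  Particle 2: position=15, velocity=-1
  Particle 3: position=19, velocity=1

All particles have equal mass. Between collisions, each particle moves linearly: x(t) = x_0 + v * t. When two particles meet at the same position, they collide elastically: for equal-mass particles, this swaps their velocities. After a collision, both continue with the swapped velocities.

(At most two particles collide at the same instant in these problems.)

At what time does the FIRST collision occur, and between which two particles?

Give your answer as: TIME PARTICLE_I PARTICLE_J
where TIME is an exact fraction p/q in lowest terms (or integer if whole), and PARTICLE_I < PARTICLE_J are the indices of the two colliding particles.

Answer: 2/3 0 1

Derivation:
Pair (0,1): pos 7,9 vel 1,-2 -> gap=2, closing at 3/unit, collide at t=2/3
Pair (1,2): pos 9,15 vel -2,-1 -> not approaching (rel speed -1 <= 0)
Pair (2,3): pos 15,19 vel -1,1 -> not approaching (rel speed -2 <= 0)
Earliest collision: t=2/3 between 0 and 1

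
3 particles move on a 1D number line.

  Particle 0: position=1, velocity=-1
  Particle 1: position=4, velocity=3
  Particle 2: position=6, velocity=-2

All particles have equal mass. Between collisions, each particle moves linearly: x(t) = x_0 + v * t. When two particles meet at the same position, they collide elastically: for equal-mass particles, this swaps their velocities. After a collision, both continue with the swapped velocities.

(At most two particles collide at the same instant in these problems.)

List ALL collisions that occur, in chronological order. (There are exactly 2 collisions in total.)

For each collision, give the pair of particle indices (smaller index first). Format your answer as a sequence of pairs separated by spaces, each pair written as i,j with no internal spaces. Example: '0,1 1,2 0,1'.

Collision at t=2/5: particles 1 and 2 swap velocities; positions: p0=3/5 p1=26/5 p2=26/5; velocities now: v0=-1 v1=-2 v2=3
Collision at t=5: particles 0 and 1 swap velocities; positions: p0=-4 p1=-4 p2=19; velocities now: v0=-2 v1=-1 v2=3

Answer: 1,2 0,1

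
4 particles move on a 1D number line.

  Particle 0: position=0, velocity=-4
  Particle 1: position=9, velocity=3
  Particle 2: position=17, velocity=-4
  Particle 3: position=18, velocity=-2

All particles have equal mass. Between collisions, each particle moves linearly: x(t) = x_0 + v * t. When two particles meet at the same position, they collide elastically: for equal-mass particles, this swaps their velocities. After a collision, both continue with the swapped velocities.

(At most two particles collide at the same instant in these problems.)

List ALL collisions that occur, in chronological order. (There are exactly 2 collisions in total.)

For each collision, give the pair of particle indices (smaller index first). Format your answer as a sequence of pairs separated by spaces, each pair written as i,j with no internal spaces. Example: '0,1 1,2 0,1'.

Answer: 1,2 2,3

Derivation:
Collision at t=8/7: particles 1 and 2 swap velocities; positions: p0=-32/7 p1=87/7 p2=87/7 p3=110/7; velocities now: v0=-4 v1=-4 v2=3 v3=-2
Collision at t=9/5: particles 2 and 3 swap velocities; positions: p0=-36/5 p1=49/5 p2=72/5 p3=72/5; velocities now: v0=-4 v1=-4 v2=-2 v3=3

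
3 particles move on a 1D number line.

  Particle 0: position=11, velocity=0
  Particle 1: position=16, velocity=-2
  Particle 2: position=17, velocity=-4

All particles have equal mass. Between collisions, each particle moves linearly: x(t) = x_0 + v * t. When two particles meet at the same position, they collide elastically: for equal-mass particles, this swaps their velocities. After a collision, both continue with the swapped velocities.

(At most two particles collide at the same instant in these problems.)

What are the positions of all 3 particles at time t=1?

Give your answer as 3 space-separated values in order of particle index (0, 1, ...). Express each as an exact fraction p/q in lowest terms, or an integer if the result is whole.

Collision at t=1/2: particles 1 and 2 swap velocities; positions: p0=11 p1=15 p2=15; velocities now: v0=0 v1=-4 v2=-2
Advance to t=1 (no further collisions before then); velocities: v0=0 v1=-4 v2=-2; positions = 11 13 14

Answer: 11 13 14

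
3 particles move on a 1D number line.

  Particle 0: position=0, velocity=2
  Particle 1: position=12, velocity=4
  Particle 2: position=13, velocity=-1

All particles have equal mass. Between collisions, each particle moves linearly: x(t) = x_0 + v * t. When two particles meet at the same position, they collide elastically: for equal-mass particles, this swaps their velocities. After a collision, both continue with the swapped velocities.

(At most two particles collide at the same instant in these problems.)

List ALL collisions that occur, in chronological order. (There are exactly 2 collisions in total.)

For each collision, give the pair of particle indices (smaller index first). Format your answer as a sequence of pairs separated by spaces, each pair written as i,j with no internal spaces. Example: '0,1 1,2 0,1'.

Collision at t=1/5: particles 1 and 2 swap velocities; positions: p0=2/5 p1=64/5 p2=64/5; velocities now: v0=2 v1=-1 v2=4
Collision at t=13/3: particles 0 and 1 swap velocities; positions: p0=26/3 p1=26/3 p2=88/3; velocities now: v0=-1 v1=2 v2=4

Answer: 1,2 0,1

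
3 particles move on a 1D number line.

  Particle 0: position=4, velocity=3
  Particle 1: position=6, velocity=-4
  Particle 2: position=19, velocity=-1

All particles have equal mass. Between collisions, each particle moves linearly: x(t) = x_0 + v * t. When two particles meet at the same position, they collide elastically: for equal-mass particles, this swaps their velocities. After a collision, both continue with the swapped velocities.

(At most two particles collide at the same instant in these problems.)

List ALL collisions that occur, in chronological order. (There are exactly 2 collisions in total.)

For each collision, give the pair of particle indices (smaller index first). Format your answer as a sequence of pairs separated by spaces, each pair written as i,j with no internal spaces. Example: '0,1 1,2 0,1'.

Answer: 0,1 1,2

Derivation:
Collision at t=2/7: particles 0 and 1 swap velocities; positions: p0=34/7 p1=34/7 p2=131/7; velocities now: v0=-4 v1=3 v2=-1
Collision at t=15/4: particles 1 and 2 swap velocities; positions: p0=-9 p1=61/4 p2=61/4; velocities now: v0=-4 v1=-1 v2=3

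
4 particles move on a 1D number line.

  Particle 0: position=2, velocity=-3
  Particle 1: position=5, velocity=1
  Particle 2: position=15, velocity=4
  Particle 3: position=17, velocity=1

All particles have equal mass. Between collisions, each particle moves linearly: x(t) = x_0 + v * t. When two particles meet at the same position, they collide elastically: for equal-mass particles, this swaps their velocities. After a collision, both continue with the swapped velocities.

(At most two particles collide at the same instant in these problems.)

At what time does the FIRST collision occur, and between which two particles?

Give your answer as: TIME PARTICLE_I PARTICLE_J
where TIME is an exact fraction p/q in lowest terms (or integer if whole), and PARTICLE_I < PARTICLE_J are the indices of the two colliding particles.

Pair (0,1): pos 2,5 vel -3,1 -> not approaching (rel speed -4 <= 0)
Pair (1,2): pos 5,15 vel 1,4 -> not approaching (rel speed -3 <= 0)
Pair (2,3): pos 15,17 vel 4,1 -> gap=2, closing at 3/unit, collide at t=2/3
Earliest collision: t=2/3 between 2 and 3

Answer: 2/3 2 3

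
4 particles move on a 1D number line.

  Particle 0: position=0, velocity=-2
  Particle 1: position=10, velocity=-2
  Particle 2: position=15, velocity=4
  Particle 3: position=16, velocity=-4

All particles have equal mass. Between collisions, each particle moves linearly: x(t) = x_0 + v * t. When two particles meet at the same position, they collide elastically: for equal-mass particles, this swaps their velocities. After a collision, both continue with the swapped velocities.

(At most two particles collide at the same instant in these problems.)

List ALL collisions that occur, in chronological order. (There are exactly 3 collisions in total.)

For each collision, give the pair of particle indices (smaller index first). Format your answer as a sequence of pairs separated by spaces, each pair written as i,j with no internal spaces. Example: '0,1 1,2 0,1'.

Collision at t=1/8: particles 2 and 3 swap velocities; positions: p0=-1/4 p1=39/4 p2=31/2 p3=31/2; velocities now: v0=-2 v1=-2 v2=-4 v3=4
Collision at t=3: particles 1 and 2 swap velocities; positions: p0=-6 p1=4 p2=4 p3=27; velocities now: v0=-2 v1=-4 v2=-2 v3=4
Collision at t=8: particles 0 and 1 swap velocities; positions: p0=-16 p1=-16 p2=-6 p3=47; velocities now: v0=-4 v1=-2 v2=-2 v3=4

Answer: 2,3 1,2 0,1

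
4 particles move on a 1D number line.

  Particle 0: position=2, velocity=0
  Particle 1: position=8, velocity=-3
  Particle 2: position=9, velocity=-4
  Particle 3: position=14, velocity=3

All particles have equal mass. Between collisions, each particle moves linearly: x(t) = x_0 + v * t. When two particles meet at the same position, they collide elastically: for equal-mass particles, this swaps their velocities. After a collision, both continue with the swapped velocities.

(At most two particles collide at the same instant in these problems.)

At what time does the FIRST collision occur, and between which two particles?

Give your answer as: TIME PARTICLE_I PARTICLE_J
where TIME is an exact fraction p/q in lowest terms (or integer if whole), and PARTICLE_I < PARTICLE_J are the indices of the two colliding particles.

Pair (0,1): pos 2,8 vel 0,-3 -> gap=6, closing at 3/unit, collide at t=2
Pair (1,2): pos 8,9 vel -3,-4 -> gap=1, closing at 1/unit, collide at t=1
Pair (2,3): pos 9,14 vel -4,3 -> not approaching (rel speed -7 <= 0)
Earliest collision: t=1 between 1 and 2

Answer: 1 1 2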